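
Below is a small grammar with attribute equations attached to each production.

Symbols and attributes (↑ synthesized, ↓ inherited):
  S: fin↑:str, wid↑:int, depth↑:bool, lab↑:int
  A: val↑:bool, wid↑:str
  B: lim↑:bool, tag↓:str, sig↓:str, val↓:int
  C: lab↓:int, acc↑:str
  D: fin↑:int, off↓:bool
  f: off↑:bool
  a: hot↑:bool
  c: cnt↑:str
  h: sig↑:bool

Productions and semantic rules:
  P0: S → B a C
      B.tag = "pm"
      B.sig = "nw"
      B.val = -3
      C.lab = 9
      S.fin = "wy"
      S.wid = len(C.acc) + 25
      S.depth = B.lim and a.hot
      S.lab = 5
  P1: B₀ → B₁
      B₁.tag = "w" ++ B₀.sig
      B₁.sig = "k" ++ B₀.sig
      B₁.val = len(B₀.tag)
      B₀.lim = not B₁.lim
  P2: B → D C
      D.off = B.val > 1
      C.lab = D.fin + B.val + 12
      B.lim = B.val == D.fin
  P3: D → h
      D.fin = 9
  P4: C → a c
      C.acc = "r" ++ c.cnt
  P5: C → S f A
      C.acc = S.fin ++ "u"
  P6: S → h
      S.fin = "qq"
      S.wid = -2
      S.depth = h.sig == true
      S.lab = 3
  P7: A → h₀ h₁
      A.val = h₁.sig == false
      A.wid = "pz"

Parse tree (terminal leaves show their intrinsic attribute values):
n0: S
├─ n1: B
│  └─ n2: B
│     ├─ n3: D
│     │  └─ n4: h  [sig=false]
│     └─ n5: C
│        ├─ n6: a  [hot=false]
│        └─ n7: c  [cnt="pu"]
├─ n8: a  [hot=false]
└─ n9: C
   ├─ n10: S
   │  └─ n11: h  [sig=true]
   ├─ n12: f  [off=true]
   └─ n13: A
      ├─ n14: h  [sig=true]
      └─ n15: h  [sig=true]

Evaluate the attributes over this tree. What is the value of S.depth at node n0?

false

1. n1.tag = "pm"  ["pm"]
2. n1.sig = "nw"  ["nw"]
3. n1.val = -3  [-3]
4. n2.tag = "wnw"  ["w" ++ B₀.sig]
5. n2.sig = "knw"  ["k" ++ B₀.sig]
6. n2.val = 2  [len(B₀.tag)]
7. n3.off = true  [B.val > 1]
8. n4.sig = false  [terminal]
9. n3.fin = 9  [9]
10. n5.lab = 23  [D.fin + B.val + 12]
11. n6.hot = false  [terminal]
12. n7.cnt = "pu"  [terminal]
13. n5.acc = "rpu"  ["r" ++ c.cnt]
14. n2.lim = false  [B.val == D.fin]
15. n1.lim = true  [not B₁.lim]
16. n8.hot = false  [terminal]
17. n9.lab = 9  [9]
18. n11.sig = true  [terminal]
19. n10.fin = "qq"  ["qq"]
20. n10.wid = -2  [-2]
21. n10.depth = true  [h.sig == true]
22. n10.lab = 3  [3]
23. n12.off = true  [terminal]
24. n14.sig = true  [terminal]
25. n15.sig = true  [terminal]
26. n13.val = false  [h₁.sig == false]
27. n13.wid = "pz"  ["pz"]
28. n9.acc = "qqu"  [S.fin ++ "u"]
29. n0.fin = "wy"  ["wy"]
30. n0.wid = 28  [len(C.acc) + 25]
31. n0.depth = false  [B.lim and a.hot]
32. n0.lab = 5  [5]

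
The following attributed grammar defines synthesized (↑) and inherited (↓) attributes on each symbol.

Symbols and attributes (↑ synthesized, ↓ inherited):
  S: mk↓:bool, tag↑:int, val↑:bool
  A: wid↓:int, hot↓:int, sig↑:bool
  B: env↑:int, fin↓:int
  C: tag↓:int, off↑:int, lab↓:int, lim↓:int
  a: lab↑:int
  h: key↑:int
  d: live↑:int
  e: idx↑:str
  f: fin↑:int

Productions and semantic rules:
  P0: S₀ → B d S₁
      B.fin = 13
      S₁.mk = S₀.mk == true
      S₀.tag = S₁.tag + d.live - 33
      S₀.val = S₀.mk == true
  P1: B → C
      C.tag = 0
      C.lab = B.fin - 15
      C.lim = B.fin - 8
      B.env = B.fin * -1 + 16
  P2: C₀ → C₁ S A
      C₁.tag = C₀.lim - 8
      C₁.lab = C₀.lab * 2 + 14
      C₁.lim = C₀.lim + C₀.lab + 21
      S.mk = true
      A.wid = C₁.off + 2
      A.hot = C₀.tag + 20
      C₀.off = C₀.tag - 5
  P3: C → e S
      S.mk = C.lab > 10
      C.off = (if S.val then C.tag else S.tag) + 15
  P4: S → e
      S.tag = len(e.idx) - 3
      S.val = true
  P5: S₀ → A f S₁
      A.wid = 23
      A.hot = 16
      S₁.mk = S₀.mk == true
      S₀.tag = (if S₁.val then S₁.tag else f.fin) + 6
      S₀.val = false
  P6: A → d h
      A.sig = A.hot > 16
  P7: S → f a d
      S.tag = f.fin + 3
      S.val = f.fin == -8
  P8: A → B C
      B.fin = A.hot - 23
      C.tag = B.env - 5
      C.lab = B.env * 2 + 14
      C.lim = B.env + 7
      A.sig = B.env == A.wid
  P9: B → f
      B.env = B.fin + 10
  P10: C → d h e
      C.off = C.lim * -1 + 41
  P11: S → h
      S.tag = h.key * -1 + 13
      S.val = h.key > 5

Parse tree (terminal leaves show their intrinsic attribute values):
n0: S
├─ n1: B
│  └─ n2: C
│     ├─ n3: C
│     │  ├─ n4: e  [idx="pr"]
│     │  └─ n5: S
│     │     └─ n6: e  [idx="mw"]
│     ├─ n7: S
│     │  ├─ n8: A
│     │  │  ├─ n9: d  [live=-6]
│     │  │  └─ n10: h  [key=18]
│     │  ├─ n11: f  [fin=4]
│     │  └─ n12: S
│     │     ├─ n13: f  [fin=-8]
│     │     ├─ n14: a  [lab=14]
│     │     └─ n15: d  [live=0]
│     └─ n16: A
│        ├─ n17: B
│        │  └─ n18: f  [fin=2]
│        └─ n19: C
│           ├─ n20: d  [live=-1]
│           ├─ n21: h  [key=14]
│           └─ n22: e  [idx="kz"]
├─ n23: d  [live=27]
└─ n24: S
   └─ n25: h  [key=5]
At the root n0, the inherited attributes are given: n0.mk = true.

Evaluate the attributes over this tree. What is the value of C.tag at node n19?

2

1. n0.mk = true  [given at root]
2. n1.fin = 13  [13]
3. n2.tag = 0  [0]
4. n2.lab = -2  [B.fin - 15]
5. n2.lim = 5  [B.fin - 8]
6. n3.tag = -3  [C₀.lim - 8]
7. n3.lab = 10  [C₀.lab * 2 + 14]
8. n3.lim = 24  [C₀.lim + C₀.lab + 21]
9. n4.idx = "pr"  [terminal]
10. n5.mk = false  [C.lab > 10]
11. n6.idx = "mw"  [terminal]
12. n5.tag = -1  [len(e.idx) - 3]
13. n5.val = true  [true]
14. n3.off = 12  [(if S.val then C.tag else S.tag) + 15]
15. n7.mk = true  [true]
16. n8.wid = 23  [23]
17. n8.hot = 16  [16]
18. n9.live = -6  [terminal]
19. n10.key = 18  [terminal]
20. n8.sig = false  [A.hot > 16]
21. n11.fin = 4  [terminal]
22. n12.mk = true  [S₀.mk == true]
23. n13.fin = -8  [terminal]
24. n14.lab = 14  [terminal]
25. n15.live = 0  [terminal]
26. n12.tag = -5  [f.fin + 3]
27. n12.val = true  [f.fin == -8]
28. n7.tag = 1  [(if S₁.val then S₁.tag else f.fin) + 6]
29. n7.val = false  [false]
30. n16.wid = 14  [C₁.off + 2]
31. n16.hot = 20  [C₀.tag + 20]
32. n17.fin = -3  [A.hot - 23]
33. n18.fin = 2  [terminal]
34. n17.env = 7  [B.fin + 10]
35. n19.tag = 2  [B.env - 5]
36. n19.lab = 28  [B.env * 2 + 14]
37. n19.lim = 14  [B.env + 7]
38. n20.live = -1  [terminal]
39. n21.key = 14  [terminal]
40. n22.idx = "kz"  [terminal]
41. n19.off = 27  [C.lim * -1 + 41]
42. n16.sig = false  [B.env == A.wid]
43. n2.off = -5  [C₀.tag - 5]
44. n1.env = 3  [B.fin * -1 + 16]
45. n23.live = 27  [terminal]
46. n24.mk = true  [S₀.mk == true]
47. n25.key = 5  [terminal]
48. n24.tag = 8  [h.key * -1 + 13]
49. n24.val = false  [h.key > 5]
50. n0.tag = 2  [S₁.tag + d.live - 33]
51. n0.val = true  [S₀.mk == true]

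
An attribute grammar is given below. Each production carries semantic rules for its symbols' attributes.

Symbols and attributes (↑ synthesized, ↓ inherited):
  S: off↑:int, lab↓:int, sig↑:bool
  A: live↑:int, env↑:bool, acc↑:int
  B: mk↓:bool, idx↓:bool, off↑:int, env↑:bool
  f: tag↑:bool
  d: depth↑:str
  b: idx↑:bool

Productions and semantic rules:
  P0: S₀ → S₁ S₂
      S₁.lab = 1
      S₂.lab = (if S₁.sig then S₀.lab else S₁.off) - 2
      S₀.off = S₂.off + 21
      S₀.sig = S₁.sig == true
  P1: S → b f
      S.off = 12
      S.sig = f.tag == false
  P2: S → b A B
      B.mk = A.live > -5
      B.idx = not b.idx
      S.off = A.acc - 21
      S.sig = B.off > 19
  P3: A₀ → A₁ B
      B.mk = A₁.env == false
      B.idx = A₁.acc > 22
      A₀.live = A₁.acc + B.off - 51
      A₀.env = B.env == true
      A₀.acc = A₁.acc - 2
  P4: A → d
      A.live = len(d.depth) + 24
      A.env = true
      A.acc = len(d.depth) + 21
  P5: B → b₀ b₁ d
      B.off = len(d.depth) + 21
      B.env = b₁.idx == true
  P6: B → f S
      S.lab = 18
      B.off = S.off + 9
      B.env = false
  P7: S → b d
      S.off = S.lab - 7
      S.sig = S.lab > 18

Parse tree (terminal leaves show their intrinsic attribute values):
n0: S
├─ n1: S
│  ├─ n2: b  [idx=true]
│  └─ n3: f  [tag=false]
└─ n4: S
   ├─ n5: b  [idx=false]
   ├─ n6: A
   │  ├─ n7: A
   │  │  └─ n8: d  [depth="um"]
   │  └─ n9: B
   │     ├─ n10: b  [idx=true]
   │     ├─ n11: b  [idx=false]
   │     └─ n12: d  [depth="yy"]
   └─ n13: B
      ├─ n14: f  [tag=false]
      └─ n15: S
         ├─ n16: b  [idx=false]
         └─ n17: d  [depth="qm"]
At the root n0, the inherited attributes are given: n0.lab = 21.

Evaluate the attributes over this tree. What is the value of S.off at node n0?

1. n0.lab = 21  [given at root]
2. n1.lab = 1  [1]
3. n2.idx = true  [terminal]
4. n3.tag = false  [terminal]
5. n1.off = 12  [12]
6. n1.sig = true  [f.tag == false]
7. n4.lab = 19  [(if S₁.sig then S₀.lab else S₁.off) - 2]
8. n5.idx = false  [terminal]
9. n8.depth = "um"  [terminal]
10. n7.live = 26  [len(d.depth) + 24]
11. n7.env = true  [true]
12. n7.acc = 23  [len(d.depth) + 21]
13. n9.mk = false  [A₁.env == false]
14. n9.idx = true  [A₁.acc > 22]
15. n10.idx = true  [terminal]
16. n11.idx = false  [terminal]
17. n12.depth = "yy"  [terminal]
18. n9.off = 23  [len(d.depth) + 21]
19. n9.env = false  [b₁.idx == true]
20. n6.live = -5  [A₁.acc + B.off - 51]
21. n6.env = false  [B.env == true]
22. n6.acc = 21  [A₁.acc - 2]
23. n13.mk = false  [A.live > -5]
24. n13.idx = true  [not b.idx]
25. n14.tag = false  [terminal]
26. n15.lab = 18  [18]
27. n16.idx = false  [terminal]
28. n17.depth = "qm"  [terminal]
29. n15.off = 11  [S.lab - 7]
30. n15.sig = false  [S.lab > 18]
31. n13.off = 20  [S.off + 9]
32. n13.env = false  [false]
33. n4.off = 0  [A.acc - 21]
34. n4.sig = true  [B.off > 19]
35. n0.off = 21  [S₂.off + 21]
36. n0.sig = true  [S₁.sig == true]

21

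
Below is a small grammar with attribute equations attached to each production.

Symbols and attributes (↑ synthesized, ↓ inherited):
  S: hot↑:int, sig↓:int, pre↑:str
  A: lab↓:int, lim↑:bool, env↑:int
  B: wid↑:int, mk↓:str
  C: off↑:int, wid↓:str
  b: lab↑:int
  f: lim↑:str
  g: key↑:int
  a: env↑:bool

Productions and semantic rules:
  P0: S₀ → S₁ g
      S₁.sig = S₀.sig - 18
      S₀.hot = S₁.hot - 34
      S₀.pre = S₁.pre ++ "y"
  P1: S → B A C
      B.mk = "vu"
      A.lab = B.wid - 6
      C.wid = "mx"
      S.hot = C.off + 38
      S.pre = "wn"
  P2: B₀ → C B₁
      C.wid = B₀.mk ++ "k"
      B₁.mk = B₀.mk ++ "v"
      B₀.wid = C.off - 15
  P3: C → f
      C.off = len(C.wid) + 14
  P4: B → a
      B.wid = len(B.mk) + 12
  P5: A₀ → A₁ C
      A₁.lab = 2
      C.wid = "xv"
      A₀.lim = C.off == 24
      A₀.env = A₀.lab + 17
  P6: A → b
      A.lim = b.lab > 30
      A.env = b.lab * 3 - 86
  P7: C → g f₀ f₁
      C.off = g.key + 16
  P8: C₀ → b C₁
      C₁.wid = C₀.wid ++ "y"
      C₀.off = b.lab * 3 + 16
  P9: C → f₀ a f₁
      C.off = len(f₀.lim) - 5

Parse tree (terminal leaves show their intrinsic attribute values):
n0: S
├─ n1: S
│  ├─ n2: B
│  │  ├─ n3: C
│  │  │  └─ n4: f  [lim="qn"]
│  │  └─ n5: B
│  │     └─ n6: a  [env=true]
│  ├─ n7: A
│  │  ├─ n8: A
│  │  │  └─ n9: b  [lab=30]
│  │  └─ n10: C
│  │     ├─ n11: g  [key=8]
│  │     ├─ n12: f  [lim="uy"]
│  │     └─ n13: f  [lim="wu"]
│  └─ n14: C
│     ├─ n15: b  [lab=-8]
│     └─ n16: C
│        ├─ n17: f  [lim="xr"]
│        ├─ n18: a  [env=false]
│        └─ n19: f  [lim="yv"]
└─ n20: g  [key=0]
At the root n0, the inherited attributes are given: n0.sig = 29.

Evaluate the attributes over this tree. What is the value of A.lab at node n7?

-4

1. n0.sig = 29  [given at root]
2. n1.sig = 11  [S₀.sig - 18]
3. n2.mk = "vu"  ["vu"]
4. n3.wid = "vuk"  [B₀.mk ++ "k"]
5. n4.lim = "qn"  [terminal]
6. n3.off = 17  [len(C.wid) + 14]
7. n5.mk = "vuv"  [B₀.mk ++ "v"]
8. n6.env = true  [terminal]
9. n5.wid = 15  [len(B.mk) + 12]
10. n2.wid = 2  [C.off - 15]
11. n7.lab = -4  [B.wid - 6]
12. n8.lab = 2  [2]
13. n9.lab = 30  [terminal]
14. n8.lim = false  [b.lab > 30]
15. n8.env = 4  [b.lab * 3 - 86]
16. n10.wid = "xv"  ["xv"]
17. n11.key = 8  [terminal]
18. n12.lim = "uy"  [terminal]
19. n13.lim = "wu"  [terminal]
20. n10.off = 24  [g.key + 16]
21. n7.lim = true  [C.off == 24]
22. n7.env = 13  [A₀.lab + 17]
23. n14.wid = "mx"  ["mx"]
24. n15.lab = -8  [terminal]
25. n16.wid = "mxy"  [C₀.wid ++ "y"]
26. n17.lim = "xr"  [terminal]
27. n18.env = false  [terminal]
28. n19.lim = "yv"  [terminal]
29. n16.off = -3  [len(f₀.lim) - 5]
30. n14.off = -8  [b.lab * 3 + 16]
31. n1.hot = 30  [C.off + 38]
32. n1.pre = "wn"  ["wn"]
33. n20.key = 0  [terminal]
34. n0.hot = -4  [S₁.hot - 34]
35. n0.pre = "wny"  [S₁.pre ++ "y"]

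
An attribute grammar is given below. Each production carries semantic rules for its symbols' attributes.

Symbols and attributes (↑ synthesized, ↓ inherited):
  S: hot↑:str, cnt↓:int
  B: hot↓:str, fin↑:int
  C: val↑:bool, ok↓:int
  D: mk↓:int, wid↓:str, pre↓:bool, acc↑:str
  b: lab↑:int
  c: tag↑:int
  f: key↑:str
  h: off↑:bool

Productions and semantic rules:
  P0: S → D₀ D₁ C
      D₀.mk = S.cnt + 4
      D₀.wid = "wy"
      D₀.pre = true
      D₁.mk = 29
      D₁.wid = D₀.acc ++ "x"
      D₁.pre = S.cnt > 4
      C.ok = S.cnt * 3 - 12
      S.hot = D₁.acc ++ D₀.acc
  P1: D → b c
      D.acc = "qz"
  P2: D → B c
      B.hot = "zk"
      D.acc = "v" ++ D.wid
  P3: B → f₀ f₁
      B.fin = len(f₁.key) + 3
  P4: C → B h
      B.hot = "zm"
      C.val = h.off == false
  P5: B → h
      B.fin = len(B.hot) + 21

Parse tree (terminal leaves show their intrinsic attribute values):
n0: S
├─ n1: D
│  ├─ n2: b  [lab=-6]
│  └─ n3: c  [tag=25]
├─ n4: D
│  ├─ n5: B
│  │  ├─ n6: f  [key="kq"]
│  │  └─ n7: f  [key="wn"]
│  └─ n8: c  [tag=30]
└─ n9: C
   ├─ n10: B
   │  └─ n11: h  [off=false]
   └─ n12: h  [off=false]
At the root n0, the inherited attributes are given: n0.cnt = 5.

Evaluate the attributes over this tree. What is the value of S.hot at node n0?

1. n0.cnt = 5  [given at root]
2. n1.mk = 9  [S.cnt + 4]
3. n1.wid = "wy"  ["wy"]
4. n1.pre = true  [true]
5. n2.lab = -6  [terminal]
6. n3.tag = 25  [terminal]
7. n1.acc = "qz"  ["qz"]
8. n4.mk = 29  [29]
9. n4.wid = "qzx"  [D₀.acc ++ "x"]
10. n4.pre = true  [S.cnt > 4]
11. n5.hot = "zk"  ["zk"]
12. n6.key = "kq"  [terminal]
13. n7.key = "wn"  [terminal]
14. n5.fin = 5  [len(f₁.key) + 3]
15. n8.tag = 30  [terminal]
16. n4.acc = "vqzx"  ["v" ++ D.wid]
17. n9.ok = 3  [S.cnt * 3 - 12]
18. n10.hot = "zm"  ["zm"]
19. n11.off = false  [terminal]
20. n10.fin = 23  [len(B.hot) + 21]
21. n12.off = false  [terminal]
22. n9.val = true  [h.off == false]
23. n0.hot = "vqzxqz"  [D₁.acc ++ D₀.acc]

"vqzxqz"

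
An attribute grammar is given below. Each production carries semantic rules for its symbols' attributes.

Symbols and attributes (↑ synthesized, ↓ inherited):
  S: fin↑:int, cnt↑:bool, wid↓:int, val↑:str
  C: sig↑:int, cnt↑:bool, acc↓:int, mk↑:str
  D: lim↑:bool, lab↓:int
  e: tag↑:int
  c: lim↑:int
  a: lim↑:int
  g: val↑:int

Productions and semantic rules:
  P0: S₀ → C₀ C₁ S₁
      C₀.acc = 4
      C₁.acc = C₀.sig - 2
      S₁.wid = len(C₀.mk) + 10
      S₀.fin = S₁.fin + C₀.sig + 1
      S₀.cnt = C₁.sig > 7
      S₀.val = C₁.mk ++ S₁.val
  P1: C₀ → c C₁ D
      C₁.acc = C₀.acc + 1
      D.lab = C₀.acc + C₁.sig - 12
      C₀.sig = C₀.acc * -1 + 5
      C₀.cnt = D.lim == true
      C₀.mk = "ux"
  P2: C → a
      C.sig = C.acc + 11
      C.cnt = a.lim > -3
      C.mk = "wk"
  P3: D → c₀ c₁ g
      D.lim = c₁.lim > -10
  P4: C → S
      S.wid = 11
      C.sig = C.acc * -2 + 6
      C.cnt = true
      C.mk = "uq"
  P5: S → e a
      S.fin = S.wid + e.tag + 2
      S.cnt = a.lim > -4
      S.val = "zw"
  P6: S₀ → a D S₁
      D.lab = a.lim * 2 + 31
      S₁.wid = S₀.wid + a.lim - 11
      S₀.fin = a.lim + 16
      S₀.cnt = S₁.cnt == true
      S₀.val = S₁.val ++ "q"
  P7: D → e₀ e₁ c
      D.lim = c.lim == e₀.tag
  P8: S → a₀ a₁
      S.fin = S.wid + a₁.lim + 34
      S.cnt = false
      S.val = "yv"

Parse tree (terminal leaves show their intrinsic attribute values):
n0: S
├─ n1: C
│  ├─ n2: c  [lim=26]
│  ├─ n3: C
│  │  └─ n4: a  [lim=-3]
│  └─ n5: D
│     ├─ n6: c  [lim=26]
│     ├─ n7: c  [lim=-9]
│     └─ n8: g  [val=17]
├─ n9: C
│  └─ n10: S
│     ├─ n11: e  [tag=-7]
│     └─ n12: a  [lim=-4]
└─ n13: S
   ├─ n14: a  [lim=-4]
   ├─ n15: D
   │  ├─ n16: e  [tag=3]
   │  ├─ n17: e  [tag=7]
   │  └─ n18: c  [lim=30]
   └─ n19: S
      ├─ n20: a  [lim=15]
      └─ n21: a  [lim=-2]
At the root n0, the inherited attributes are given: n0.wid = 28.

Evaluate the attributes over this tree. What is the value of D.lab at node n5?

1. n0.wid = 28  [given at root]
2. n1.acc = 4  [4]
3. n2.lim = 26  [terminal]
4. n3.acc = 5  [C₀.acc + 1]
5. n4.lim = -3  [terminal]
6. n3.sig = 16  [C.acc + 11]
7. n3.cnt = false  [a.lim > -3]
8. n3.mk = "wk"  ["wk"]
9. n5.lab = 8  [C₀.acc + C₁.sig - 12]
10. n6.lim = 26  [terminal]
11. n7.lim = -9  [terminal]
12. n8.val = 17  [terminal]
13. n5.lim = true  [c₁.lim > -10]
14. n1.sig = 1  [C₀.acc * -1 + 5]
15. n1.cnt = true  [D.lim == true]
16. n1.mk = "ux"  ["ux"]
17. n9.acc = -1  [C₀.sig - 2]
18. n10.wid = 11  [11]
19. n11.tag = -7  [terminal]
20. n12.lim = -4  [terminal]
21. n10.fin = 6  [S.wid + e.tag + 2]
22. n10.cnt = false  [a.lim > -4]
23. n10.val = "zw"  ["zw"]
24. n9.sig = 8  [C.acc * -2 + 6]
25. n9.cnt = true  [true]
26. n9.mk = "uq"  ["uq"]
27. n13.wid = 12  [len(C₀.mk) + 10]
28. n14.lim = -4  [terminal]
29. n15.lab = 23  [a.lim * 2 + 31]
30. n16.tag = 3  [terminal]
31. n17.tag = 7  [terminal]
32. n18.lim = 30  [terminal]
33. n15.lim = false  [c.lim == e₀.tag]
34. n19.wid = -3  [S₀.wid + a.lim - 11]
35. n20.lim = 15  [terminal]
36. n21.lim = -2  [terminal]
37. n19.fin = 29  [S.wid + a₁.lim + 34]
38. n19.cnt = false  [false]
39. n19.val = "yv"  ["yv"]
40. n13.fin = 12  [a.lim + 16]
41. n13.cnt = false  [S₁.cnt == true]
42. n13.val = "yvq"  [S₁.val ++ "q"]
43. n0.fin = 14  [S₁.fin + C₀.sig + 1]
44. n0.cnt = true  [C₁.sig > 7]
45. n0.val = "uqyvq"  [C₁.mk ++ S₁.val]

8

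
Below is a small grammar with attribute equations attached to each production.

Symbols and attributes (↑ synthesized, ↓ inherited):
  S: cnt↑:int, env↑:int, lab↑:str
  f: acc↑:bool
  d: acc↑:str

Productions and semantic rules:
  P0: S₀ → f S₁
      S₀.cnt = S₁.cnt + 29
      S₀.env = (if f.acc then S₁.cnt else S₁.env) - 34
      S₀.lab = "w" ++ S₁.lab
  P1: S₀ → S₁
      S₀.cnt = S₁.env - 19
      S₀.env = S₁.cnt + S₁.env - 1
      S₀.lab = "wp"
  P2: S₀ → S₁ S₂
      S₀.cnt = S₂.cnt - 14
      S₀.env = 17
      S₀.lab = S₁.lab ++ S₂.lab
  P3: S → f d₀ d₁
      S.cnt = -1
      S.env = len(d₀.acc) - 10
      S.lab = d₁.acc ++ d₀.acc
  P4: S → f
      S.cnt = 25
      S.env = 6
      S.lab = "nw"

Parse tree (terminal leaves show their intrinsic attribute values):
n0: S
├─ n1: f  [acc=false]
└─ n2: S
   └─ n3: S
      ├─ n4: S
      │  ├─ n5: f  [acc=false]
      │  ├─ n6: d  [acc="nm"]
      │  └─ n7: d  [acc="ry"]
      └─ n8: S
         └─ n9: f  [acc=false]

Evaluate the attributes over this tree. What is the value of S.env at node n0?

-7

1. n1.acc = false  [terminal]
2. n5.acc = false  [terminal]
3. n6.acc = "nm"  [terminal]
4. n7.acc = "ry"  [terminal]
5. n4.cnt = -1  [-1]
6. n4.env = -8  [len(d₀.acc) - 10]
7. n4.lab = "rynm"  [d₁.acc ++ d₀.acc]
8. n9.acc = false  [terminal]
9. n8.cnt = 25  [25]
10. n8.env = 6  [6]
11. n8.lab = "nw"  ["nw"]
12. n3.cnt = 11  [S₂.cnt - 14]
13. n3.env = 17  [17]
14. n3.lab = "rynmnw"  [S₁.lab ++ S₂.lab]
15. n2.cnt = -2  [S₁.env - 19]
16. n2.env = 27  [S₁.cnt + S₁.env - 1]
17. n2.lab = "wp"  ["wp"]
18. n0.cnt = 27  [S₁.cnt + 29]
19. n0.env = -7  [(if f.acc then S₁.cnt else S₁.env) - 34]
20. n0.lab = "wwp"  ["w" ++ S₁.lab]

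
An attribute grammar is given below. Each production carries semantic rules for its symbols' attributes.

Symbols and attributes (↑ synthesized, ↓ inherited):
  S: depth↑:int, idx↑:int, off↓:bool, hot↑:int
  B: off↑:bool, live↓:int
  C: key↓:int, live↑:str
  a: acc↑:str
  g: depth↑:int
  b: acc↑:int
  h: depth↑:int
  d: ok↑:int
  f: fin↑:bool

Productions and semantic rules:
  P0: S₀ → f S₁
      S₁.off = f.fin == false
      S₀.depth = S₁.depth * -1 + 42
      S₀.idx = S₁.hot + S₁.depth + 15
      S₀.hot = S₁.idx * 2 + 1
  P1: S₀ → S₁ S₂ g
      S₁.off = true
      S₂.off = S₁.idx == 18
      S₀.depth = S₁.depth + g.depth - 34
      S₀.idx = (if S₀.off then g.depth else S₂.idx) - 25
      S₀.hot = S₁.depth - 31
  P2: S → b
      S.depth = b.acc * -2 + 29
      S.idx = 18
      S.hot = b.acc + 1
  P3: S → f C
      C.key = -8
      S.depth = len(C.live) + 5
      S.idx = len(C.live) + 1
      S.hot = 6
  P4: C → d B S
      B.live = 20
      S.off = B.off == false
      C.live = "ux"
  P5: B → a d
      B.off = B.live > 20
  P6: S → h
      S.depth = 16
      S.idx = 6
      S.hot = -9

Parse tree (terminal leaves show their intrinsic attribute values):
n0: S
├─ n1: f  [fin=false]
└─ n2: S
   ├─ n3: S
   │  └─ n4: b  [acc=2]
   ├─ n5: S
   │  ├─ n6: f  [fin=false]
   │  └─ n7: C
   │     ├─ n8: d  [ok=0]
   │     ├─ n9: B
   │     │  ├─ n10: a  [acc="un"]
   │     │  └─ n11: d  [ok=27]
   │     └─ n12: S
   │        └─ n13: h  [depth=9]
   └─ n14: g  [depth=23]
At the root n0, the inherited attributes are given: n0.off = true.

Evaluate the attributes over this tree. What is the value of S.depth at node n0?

1. n0.off = true  [given at root]
2. n1.fin = false  [terminal]
3. n2.off = true  [f.fin == false]
4. n3.off = true  [true]
5. n4.acc = 2  [terminal]
6. n3.depth = 25  [b.acc * -2 + 29]
7. n3.idx = 18  [18]
8. n3.hot = 3  [b.acc + 1]
9. n5.off = true  [S₁.idx == 18]
10. n6.fin = false  [terminal]
11. n7.key = -8  [-8]
12. n8.ok = 0  [terminal]
13. n9.live = 20  [20]
14. n10.acc = "un"  [terminal]
15. n11.ok = 27  [terminal]
16. n9.off = false  [B.live > 20]
17. n12.off = true  [B.off == false]
18. n13.depth = 9  [terminal]
19. n12.depth = 16  [16]
20. n12.idx = 6  [6]
21. n12.hot = -9  [-9]
22. n7.live = "ux"  ["ux"]
23. n5.depth = 7  [len(C.live) + 5]
24. n5.idx = 3  [len(C.live) + 1]
25. n5.hot = 6  [6]
26. n14.depth = 23  [terminal]
27. n2.depth = 14  [S₁.depth + g.depth - 34]
28. n2.idx = -2  [(if S₀.off then g.depth else S₂.idx) - 25]
29. n2.hot = -6  [S₁.depth - 31]
30. n0.depth = 28  [S₁.depth * -1 + 42]
31. n0.idx = 23  [S₁.hot + S₁.depth + 15]
32. n0.hot = -3  [S₁.idx * 2 + 1]

28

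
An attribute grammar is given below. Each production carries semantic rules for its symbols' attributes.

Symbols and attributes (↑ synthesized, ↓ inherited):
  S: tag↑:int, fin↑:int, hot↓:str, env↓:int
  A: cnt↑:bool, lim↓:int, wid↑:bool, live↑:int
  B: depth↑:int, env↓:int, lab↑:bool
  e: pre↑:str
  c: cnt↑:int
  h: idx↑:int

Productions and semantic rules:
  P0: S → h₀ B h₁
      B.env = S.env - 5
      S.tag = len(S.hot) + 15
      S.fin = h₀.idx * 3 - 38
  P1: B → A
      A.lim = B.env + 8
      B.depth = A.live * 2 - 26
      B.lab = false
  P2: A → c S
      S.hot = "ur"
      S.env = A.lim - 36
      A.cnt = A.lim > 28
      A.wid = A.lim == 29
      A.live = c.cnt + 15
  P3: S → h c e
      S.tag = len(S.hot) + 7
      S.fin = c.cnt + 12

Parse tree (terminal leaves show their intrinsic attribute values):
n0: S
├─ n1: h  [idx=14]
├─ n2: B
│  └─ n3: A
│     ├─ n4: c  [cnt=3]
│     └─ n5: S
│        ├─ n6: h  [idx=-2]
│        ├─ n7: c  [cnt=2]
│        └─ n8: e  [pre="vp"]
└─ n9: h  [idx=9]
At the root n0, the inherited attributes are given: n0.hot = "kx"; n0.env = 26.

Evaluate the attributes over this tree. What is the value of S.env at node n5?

-7

1. n0.hot = "kx"  [given at root]
2. n0.env = 26  [given at root]
3. n1.idx = 14  [terminal]
4. n2.env = 21  [S.env - 5]
5. n3.lim = 29  [B.env + 8]
6. n4.cnt = 3  [terminal]
7. n5.hot = "ur"  ["ur"]
8. n5.env = -7  [A.lim - 36]
9. n6.idx = -2  [terminal]
10. n7.cnt = 2  [terminal]
11. n8.pre = "vp"  [terminal]
12. n5.tag = 9  [len(S.hot) + 7]
13. n5.fin = 14  [c.cnt + 12]
14. n3.cnt = true  [A.lim > 28]
15. n3.wid = true  [A.lim == 29]
16. n3.live = 18  [c.cnt + 15]
17. n2.depth = 10  [A.live * 2 - 26]
18. n2.lab = false  [false]
19. n9.idx = 9  [terminal]
20. n0.tag = 17  [len(S.hot) + 15]
21. n0.fin = 4  [h₀.idx * 3 - 38]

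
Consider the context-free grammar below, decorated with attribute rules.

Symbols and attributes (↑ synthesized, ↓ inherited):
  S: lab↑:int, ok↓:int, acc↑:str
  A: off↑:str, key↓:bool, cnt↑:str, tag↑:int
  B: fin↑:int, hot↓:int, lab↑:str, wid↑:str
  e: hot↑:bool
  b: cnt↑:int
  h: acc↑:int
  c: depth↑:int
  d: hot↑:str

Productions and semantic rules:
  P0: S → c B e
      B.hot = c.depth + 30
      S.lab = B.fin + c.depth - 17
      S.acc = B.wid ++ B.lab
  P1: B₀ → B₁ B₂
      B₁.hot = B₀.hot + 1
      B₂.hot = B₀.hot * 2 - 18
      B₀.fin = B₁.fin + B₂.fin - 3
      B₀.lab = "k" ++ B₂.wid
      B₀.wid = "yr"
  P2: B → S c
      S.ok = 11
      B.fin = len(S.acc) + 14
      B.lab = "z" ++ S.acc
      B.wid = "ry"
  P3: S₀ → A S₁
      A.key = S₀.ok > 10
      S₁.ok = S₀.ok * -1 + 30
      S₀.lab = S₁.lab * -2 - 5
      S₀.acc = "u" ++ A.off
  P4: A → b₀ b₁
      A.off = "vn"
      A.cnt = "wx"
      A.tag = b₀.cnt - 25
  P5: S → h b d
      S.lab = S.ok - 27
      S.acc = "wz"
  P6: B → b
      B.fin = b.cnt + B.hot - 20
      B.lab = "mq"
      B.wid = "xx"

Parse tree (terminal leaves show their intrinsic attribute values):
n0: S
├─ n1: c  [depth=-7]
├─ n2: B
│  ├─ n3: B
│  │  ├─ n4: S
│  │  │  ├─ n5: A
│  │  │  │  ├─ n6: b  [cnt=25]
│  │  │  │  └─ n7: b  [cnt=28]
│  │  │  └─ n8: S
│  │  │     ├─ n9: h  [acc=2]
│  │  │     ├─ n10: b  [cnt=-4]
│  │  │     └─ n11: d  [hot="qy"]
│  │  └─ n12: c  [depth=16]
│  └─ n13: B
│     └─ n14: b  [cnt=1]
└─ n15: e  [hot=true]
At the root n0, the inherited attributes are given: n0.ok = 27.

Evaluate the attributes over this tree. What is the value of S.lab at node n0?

1. n0.ok = 27  [given at root]
2. n1.depth = -7  [terminal]
3. n2.hot = 23  [c.depth + 30]
4. n3.hot = 24  [B₀.hot + 1]
5. n4.ok = 11  [11]
6. n5.key = true  [S₀.ok > 10]
7. n6.cnt = 25  [terminal]
8. n7.cnt = 28  [terminal]
9. n5.off = "vn"  ["vn"]
10. n5.cnt = "wx"  ["wx"]
11. n5.tag = 0  [b₀.cnt - 25]
12. n8.ok = 19  [S₀.ok * -1 + 30]
13. n9.acc = 2  [terminal]
14. n10.cnt = -4  [terminal]
15. n11.hot = "qy"  [terminal]
16. n8.lab = -8  [S.ok - 27]
17. n8.acc = "wz"  ["wz"]
18. n4.lab = 11  [S₁.lab * -2 - 5]
19. n4.acc = "uvn"  ["u" ++ A.off]
20. n12.depth = 16  [terminal]
21. n3.fin = 17  [len(S.acc) + 14]
22. n3.lab = "zuvn"  ["z" ++ S.acc]
23. n3.wid = "ry"  ["ry"]
24. n13.hot = 28  [B₀.hot * 2 - 18]
25. n14.cnt = 1  [terminal]
26. n13.fin = 9  [b.cnt + B.hot - 20]
27. n13.lab = "mq"  ["mq"]
28. n13.wid = "xx"  ["xx"]
29. n2.fin = 23  [B₁.fin + B₂.fin - 3]
30. n2.lab = "kxx"  ["k" ++ B₂.wid]
31. n2.wid = "yr"  ["yr"]
32. n15.hot = true  [terminal]
33. n0.lab = -1  [B.fin + c.depth - 17]
34. n0.acc = "yrkxx"  [B.wid ++ B.lab]

-1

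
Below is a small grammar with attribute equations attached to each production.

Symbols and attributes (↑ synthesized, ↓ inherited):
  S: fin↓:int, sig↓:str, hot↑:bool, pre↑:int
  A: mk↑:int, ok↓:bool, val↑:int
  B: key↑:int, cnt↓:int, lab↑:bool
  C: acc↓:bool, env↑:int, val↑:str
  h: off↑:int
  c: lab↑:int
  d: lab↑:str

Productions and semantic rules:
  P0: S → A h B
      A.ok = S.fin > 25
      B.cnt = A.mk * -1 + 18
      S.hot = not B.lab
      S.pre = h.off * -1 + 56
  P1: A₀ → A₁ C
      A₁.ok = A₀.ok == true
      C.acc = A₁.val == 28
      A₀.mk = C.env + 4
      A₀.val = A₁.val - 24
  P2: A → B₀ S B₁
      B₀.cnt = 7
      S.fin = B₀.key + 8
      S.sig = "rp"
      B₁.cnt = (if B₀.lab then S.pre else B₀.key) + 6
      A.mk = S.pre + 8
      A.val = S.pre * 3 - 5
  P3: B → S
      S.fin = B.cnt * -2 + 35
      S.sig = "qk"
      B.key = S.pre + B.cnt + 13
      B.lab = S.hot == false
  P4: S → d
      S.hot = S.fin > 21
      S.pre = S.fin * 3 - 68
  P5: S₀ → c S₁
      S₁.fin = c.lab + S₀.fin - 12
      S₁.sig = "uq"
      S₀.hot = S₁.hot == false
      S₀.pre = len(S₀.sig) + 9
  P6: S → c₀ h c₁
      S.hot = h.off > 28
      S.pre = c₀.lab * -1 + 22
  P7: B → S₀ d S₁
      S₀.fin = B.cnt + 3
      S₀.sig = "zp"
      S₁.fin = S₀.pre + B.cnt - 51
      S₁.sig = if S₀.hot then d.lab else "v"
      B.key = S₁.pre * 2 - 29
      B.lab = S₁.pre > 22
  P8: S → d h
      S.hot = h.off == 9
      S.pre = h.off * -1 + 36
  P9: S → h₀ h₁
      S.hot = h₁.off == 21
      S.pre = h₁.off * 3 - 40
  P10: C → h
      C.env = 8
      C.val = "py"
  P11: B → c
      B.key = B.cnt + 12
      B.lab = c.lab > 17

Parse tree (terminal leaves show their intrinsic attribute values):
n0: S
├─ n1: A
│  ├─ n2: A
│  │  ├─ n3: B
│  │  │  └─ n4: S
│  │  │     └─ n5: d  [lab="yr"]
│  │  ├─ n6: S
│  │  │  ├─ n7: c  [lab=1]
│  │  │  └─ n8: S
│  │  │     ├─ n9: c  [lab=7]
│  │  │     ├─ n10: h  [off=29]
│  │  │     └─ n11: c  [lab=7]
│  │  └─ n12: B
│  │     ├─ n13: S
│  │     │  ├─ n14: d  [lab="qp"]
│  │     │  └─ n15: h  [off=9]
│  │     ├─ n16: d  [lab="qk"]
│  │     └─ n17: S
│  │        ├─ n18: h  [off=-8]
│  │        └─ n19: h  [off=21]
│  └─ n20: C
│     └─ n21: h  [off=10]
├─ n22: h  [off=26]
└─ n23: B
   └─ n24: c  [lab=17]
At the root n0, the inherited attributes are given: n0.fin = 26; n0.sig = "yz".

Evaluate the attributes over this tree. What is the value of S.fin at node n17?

-7

1. n0.fin = 26  [given at root]
2. n0.sig = "yz"  [given at root]
3. n1.ok = true  [S.fin > 25]
4. n2.ok = true  [A₀.ok == true]
5. n3.cnt = 7  [7]
6. n4.fin = 21  [B.cnt * -2 + 35]
7. n4.sig = "qk"  ["qk"]
8. n5.lab = "yr"  [terminal]
9. n4.hot = false  [S.fin > 21]
10. n4.pre = -5  [S.fin * 3 - 68]
11. n3.key = 15  [S.pre + B.cnt + 13]
12. n3.lab = true  [S.hot == false]
13. n6.fin = 23  [B₀.key + 8]
14. n6.sig = "rp"  ["rp"]
15. n7.lab = 1  [terminal]
16. n8.fin = 12  [c.lab + S₀.fin - 12]
17. n8.sig = "uq"  ["uq"]
18. n9.lab = 7  [terminal]
19. n10.off = 29  [terminal]
20. n11.lab = 7  [terminal]
21. n8.hot = true  [h.off > 28]
22. n8.pre = 15  [c₀.lab * -1 + 22]
23. n6.hot = false  [S₁.hot == false]
24. n6.pre = 11  [len(S₀.sig) + 9]
25. n12.cnt = 17  [(if B₀.lab then S.pre else B₀.key) + 6]
26. n13.fin = 20  [B.cnt + 3]
27. n13.sig = "zp"  ["zp"]
28. n14.lab = "qp"  [terminal]
29. n15.off = 9  [terminal]
30. n13.hot = true  [h.off == 9]
31. n13.pre = 27  [h.off * -1 + 36]
32. n16.lab = "qk"  [terminal]
33. n17.fin = -7  [S₀.pre + B.cnt - 51]
34. n17.sig = "qk"  [if S₀.hot then d.lab else "v"]
35. n18.off = -8  [terminal]
36. n19.off = 21  [terminal]
37. n17.hot = true  [h₁.off == 21]
38. n17.pre = 23  [h₁.off * 3 - 40]
39. n12.key = 17  [S₁.pre * 2 - 29]
40. n12.lab = true  [S₁.pre > 22]
41. n2.mk = 19  [S.pre + 8]
42. n2.val = 28  [S.pre * 3 - 5]
43. n20.acc = true  [A₁.val == 28]
44. n21.off = 10  [terminal]
45. n20.env = 8  [8]
46. n20.val = "py"  ["py"]
47. n1.mk = 12  [C.env + 4]
48. n1.val = 4  [A₁.val - 24]
49. n22.off = 26  [terminal]
50. n23.cnt = 6  [A.mk * -1 + 18]
51. n24.lab = 17  [terminal]
52. n23.key = 18  [B.cnt + 12]
53. n23.lab = false  [c.lab > 17]
54. n0.hot = true  [not B.lab]
55. n0.pre = 30  [h.off * -1 + 56]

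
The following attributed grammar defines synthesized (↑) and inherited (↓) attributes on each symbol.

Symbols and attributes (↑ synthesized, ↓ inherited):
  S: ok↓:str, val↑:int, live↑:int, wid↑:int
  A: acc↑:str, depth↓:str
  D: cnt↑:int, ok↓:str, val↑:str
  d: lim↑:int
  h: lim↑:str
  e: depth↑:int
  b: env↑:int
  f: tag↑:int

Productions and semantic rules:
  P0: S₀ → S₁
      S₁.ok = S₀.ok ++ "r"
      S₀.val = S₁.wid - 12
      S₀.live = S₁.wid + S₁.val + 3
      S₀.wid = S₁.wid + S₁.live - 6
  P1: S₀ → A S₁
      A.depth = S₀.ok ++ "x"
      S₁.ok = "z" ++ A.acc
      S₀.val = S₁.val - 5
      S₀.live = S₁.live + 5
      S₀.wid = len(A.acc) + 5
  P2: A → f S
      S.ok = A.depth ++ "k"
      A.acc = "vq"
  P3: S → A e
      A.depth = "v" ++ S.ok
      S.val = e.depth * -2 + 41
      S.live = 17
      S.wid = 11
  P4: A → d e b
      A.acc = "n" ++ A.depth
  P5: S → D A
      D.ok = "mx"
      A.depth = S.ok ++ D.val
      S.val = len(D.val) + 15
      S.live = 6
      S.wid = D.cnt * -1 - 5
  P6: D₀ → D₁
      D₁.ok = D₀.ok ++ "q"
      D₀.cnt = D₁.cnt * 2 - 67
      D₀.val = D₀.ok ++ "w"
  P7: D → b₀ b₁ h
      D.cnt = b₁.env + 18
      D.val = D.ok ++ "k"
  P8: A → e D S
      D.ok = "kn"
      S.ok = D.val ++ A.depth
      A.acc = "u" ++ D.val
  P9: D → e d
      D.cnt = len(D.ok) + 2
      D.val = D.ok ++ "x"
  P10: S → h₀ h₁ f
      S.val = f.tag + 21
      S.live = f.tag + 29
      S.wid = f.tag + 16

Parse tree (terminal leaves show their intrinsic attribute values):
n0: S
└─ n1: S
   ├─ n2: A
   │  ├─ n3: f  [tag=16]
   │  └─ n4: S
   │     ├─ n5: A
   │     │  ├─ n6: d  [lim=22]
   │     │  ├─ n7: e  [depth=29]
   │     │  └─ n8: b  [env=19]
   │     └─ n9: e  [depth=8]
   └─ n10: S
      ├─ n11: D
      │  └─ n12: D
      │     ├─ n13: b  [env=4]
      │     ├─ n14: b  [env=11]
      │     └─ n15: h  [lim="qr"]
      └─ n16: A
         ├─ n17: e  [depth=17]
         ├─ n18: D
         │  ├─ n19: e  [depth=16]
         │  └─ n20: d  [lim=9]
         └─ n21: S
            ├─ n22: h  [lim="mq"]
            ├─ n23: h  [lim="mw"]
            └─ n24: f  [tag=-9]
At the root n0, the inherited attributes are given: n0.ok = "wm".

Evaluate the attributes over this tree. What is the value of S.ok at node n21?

"knxzvqmxw"

1. n0.ok = "wm"  [given at root]
2. n1.ok = "wmr"  [S₀.ok ++ "r"]
3. n2.depth = "wmrx"  [S₀.ok ++ "x"]
4. n3.tag = 16  [terminal]
5. n4.ok = "wmrxk"  [A.depth ++ "k"]
6. n5.depth = "vwmrxk"  ["v" ++ S.ok]
7. n6.lim = 22  [terminal]
8. n7.depth = 29  [terminal]
9. n8.env = 19  [terminal]
10. n5.acc = "nvwmrxk"  ["n" ++ A.depth]
11. n9.depth = 8  [terminal]
12. n4.val = 25  [e.depth * -2 + 41]
13. n4.live = 17  [17]
14. n4.wid = 11  [11]
15. n2.acc = "vq"  ["vq"]
16. n10.ok = "zvq"  ["z" ++ A.acc]
17. n11.ok = "mx"  ["mx"]
18. n12.ok = "mxq"  [D₀.ok ++ "q"]
19. n13.env = 4  [terminal]
20. n14.env = 11  [terminal]
21. n15.lim = "qr"  [terminal]
22. n12.cnt = 29  [b₁.env + 18]
23. n12.val = "mxqk"  [D.ok ++ "k"]
24. n11.cnt = -9  [D₁.cnt * 2 - 67]
25. n11.val = "mxw"  [D₀.ok ++ "w"]
26. n16.depth = "zvqmxw"  [S.ok ++ D.val]
27. n17.depth = 17  [terminal]
28. n18.ok = "kn"  ["kn"]
29. n19.depth = 16  [terminal]
30. n20.lim = 9  [terminal]
31. n18.cnt = 4  [len(D.ok) + 2]
32. n18.val = "knx"  [D.ok ++ "x"]
33. n21.ok = "knxzvqmxw"  [D.val ++ A.depth]
34. n22.lim = "mq"  [terminal]
35. n23.lim = "mw"  [terminal]
36. n24.tag = -9  [terminal]
37. n21.val = 12  [f.tag + 21]
38. n21.live = 20  [f.tag + 29]
39. n21.wid = 7  [f.tag + 16]
40. n16.acc = "uknx"  ["u" ++ D.val]
41. n10.val = 18  [len(D.val) + 15]
42. n10.live = 6  [6]
43. n10.wid = 4  [D.cnt * -1 - 5]
44. n1.val = 13  [S₁.val - 5]
45. n1.live = 11  [S₁.live + 5]
46. n1.wid = 7  [len(A.acc) + 5]
47. n0.val = -5  [S₁.wid - 12]
48. n0.live = 23  [S₁.wid + S₁.val + 3]
49. n0.wid = 12  [S₁.wid + S₁.live - 6]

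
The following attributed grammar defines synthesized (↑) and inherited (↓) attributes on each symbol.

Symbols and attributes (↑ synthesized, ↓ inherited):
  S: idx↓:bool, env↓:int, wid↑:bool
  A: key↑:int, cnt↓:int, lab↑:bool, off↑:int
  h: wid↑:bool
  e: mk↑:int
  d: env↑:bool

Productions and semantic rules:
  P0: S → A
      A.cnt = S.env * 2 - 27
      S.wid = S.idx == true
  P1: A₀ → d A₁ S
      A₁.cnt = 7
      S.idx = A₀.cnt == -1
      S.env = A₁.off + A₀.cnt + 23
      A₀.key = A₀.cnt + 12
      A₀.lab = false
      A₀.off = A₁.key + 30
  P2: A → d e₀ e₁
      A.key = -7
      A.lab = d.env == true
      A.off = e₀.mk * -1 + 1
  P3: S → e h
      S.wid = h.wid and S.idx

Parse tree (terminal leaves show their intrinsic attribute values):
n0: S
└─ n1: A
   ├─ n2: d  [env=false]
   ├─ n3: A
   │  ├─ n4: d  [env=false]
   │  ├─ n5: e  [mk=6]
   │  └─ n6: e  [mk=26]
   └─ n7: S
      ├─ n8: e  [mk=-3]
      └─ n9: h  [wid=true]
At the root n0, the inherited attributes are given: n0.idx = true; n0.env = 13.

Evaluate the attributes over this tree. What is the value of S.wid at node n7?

1. n0.idx = true  [given at root]
2. n0.env = 13  [given at root]
3. n1.cnt = -1  [S.env * 2 - 27]
4. n2.env = false  [terminal]
5. n3.cnt = 7  [7]
6. n4.env = false  [terminal]
7. n5.mk = 6  [terminal]
8. n6.mk = 26  [terminal]
9. n3.key = -7  [-7]
10. n3.lab = false  [d.env == true]
11. n3.off = -5  [e₀.mk * -1 + 1]
12. n7.idx = true  [A₀.cnt == -1]
13. n7.env = 17  [A₁.off + A₀.cnt + 23]
14. n8.mk = -3  [terminal]
15. n9.wid = true  [terminal]
16. n7.wid = true  [h.wid and S.idx]
17. n1.key = 11  [A₀.cnt + 12]
18. n1.lab = false  [false]
19. n1.off = 23  [A₁.key + 30]
20. n0.wid = true  [S.idx == true]

true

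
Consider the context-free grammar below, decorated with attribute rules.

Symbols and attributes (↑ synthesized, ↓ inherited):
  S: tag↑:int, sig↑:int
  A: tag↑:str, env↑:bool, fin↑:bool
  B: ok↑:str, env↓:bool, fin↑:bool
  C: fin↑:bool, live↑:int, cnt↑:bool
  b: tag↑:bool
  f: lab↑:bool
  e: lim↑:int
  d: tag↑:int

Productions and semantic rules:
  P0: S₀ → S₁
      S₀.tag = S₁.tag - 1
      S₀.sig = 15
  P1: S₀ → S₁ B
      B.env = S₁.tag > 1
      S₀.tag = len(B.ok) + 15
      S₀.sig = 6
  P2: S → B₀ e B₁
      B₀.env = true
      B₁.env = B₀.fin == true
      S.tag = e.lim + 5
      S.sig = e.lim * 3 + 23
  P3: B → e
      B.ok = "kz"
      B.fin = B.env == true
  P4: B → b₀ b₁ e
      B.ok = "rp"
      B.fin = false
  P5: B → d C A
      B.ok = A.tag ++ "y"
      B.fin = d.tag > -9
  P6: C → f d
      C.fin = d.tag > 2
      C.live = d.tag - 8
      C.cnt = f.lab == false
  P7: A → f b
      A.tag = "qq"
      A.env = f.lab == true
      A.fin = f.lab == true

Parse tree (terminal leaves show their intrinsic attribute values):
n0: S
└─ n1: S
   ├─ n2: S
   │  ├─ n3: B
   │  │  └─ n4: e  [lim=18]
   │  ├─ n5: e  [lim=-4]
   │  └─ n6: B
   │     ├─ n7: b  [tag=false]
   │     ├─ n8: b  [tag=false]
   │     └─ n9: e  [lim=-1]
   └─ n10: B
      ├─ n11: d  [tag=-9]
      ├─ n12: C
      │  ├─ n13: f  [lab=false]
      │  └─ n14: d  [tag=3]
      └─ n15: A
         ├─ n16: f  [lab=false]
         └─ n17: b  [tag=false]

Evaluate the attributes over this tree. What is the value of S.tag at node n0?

1. n3.env = true  [true]
2. n4.lim = 18  [terminal]
3. n3.ok = "kz"  ["kz"]
4. n3.fin = true  [B.env == true]
5. n5.lim = -4  [terminal]
6. n6.env = true  [B₀.fin == true]
7. n7.tag = false  [terminal]
8. n8.tag = false  [terminal]
9. n9.lim = -1  [terminal]
10. n6.ok = "rp"  ["rp"]
11. n6.fin = false  [false]
12. n2.tag = 1  [e.lim + 5]
13. n2.sig = 11  [e.lim * 3 + 23]
14. n10.env = false  [S₁.tag > 1]
15. n11.tag = -9  [terminal]
16. n13.lab = false  [terminal]
17. n14.tag = 3  [terminal]
18. n12.fin = true  [d.tag > 2]
19. n12.live = -5  [d.tag - 8]
20. n12.cnt = true  [f.lab == false]
21. n16.lab = false  [terminal]
22. n17.tag = false  [terminal]
23. n15.tag = "qq"  ["qq"]
24. n15.env = false  [f.lab == true]
25. n15.fin = false  [f.lab == true]
26. n10.ok = "qqy"  [A.tag ++ "y"]
27. n10.fin = false  [d.tag > -9]
28. n1.tag = 18  [len(B.ok) + 15]
29. n1.sig = 6  [6]
30. n0.tag = 17  [S₁.tag - 1]
31. n0.sig = 15  [15]

17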